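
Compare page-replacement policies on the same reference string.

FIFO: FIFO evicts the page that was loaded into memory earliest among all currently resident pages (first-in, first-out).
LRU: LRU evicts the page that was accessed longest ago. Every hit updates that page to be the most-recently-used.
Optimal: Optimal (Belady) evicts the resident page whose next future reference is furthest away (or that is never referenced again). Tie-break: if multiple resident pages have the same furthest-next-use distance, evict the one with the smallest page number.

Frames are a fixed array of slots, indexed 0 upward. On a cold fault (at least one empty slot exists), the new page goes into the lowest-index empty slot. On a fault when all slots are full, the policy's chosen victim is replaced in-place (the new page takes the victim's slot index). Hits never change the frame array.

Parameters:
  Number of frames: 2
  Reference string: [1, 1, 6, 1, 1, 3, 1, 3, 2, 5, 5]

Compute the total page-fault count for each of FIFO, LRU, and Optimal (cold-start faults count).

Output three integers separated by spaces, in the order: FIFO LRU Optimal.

Answer: 6 5 5

Derivation:
--- FIFO ---
  step 0: ref 1 -> FAULT, frames=[1,-] (faults so far: 1)
  step 1: ref 1 -> HIT, frames=[1,-] (faults so far: 1)
  step 2: ref 6 -> FAULT, frames=[1,6] (faults so far: 2)
  step 3: ref 1 -> HIT, frames=[1,6] (faults so far: 2)
  step 4: ref 1 -> HIT, frames=[1,6] (faults so far: 2)
  step 5: ref 3 -> FAULT, evict 1, frames=[3,6] (faults so far: 3)
  step 6: ref 1 -> FAULT, evict 6, frames=[3,1] (faults so far: 4)
  step 7: ref 3 -> HIT, frames=[3,1] (faults so far: 4)
  step 8: ref 2 -> FAULT, evict 3, frames=[2,1] (faults so far: 5)
  step 9: ref 5 -> FAULT, evict 1, frames=[2,5] (faults so far: 6)
  step 10: ref 5 -> HIT, frames=[2,5] (faults so far: 6)
  FIFO total faults: 6
--- LRU ---
  step 0: ref 1 -> FAULT, frames=[1,-] (faults so far: 1)
  step 1: ref 1 -> HIT, frames=[1,-] (faults so far: 1)
  step 2: ref 6 -> FAULT, frames=[1,6] (faults so far: 2)
  step 3: ref 1 -> HIT, frames=[1,6] (faults so far: 2)
  step 4: ref 1 -> HIT, frames=[1,6] (faults so far: 2)
  step 5: ref 3 -> FAULT, evict 6, frames=[1,3] (faults so far: 3)
  step 6: ref 1 -> HIT, frames=[1,3] (faults so far: 3)
  step 7: ref 3 -> HIT, frames=[1,3] (faults so far: 3)
  step 8: ref 2 -> FAULT, evict 1, frames=[2,3] (faults so far: 4)
  step 9: ref 5 -> FAULT, evict 3, frames=[2,5] (faults so far: 5)
  step 10: ref 5 -> HIT, frames=[2,5] (faults so far: 5)
  LRU total faults: 5
--- Optimal ---
  step 0: ref 1 -> FAULT, frames=[1,-] (faults so far: 1)
  step 1: ref 1 -> HIT, frames=[1,-] (faults so far: 1)
  step 2: ref 6 -> FAULT, frames=[1,6] (faults so far: 2)
  step 3: ref 1 -> HIT, frames=[1,6] (faults so far: 2)
  step 4: ref 1 -> HIT, frames=[1,6] (faults so far: 2)
  step 5: ref 3 -> FAULT, evict 6, frames=[1,3] (faults so far: 3)
  step 6: ref 1 -> HIT, frames=[1,3] (faults so far: 3)
  step 7: ref 3 -> HIT, frames=[1,3] (faults so far: 3)
  step 8: ref 2 -> FAULT, evict 1, frames=[2,3] (faults so far: 4)
  step 9: ref 5 -> FAULT, evict 2, frames=[5,3] (faults so far: 5)
  step 10: ref 5 -> HIT, frames=[5,3] (faults so far: 5)
  Optimal total faults: 5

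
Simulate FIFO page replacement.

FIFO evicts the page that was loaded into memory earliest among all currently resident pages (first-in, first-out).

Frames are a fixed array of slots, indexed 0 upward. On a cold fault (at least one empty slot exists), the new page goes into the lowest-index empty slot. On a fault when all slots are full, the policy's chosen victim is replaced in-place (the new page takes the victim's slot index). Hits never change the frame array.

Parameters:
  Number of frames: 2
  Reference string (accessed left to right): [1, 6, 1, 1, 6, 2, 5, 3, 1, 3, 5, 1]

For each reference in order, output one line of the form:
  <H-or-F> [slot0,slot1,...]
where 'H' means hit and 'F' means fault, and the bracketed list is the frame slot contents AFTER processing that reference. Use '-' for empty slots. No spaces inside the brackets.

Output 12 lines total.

F [1,-]
F [1,6]
H [1,6]
H [1,6]
H [1,6]
F [2,6]
F [2,5]
F [3,5]
F [3,1]
H [3,1]
F [5,1]
H [5,1]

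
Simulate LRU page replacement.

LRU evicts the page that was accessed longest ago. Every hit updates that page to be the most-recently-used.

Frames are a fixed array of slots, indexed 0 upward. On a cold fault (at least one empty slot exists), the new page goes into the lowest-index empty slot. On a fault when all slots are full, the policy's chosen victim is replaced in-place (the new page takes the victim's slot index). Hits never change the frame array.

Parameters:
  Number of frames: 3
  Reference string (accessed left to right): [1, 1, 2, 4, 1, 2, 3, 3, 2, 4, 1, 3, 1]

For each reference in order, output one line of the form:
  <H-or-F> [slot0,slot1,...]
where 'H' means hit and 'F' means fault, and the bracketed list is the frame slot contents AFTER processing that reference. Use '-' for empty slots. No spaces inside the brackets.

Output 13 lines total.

F [1,-,-]
H [1,-,-]
F [1,2,-]
F [1,2,4]
H [1,2,4]
H [1,2,4]
F [1,2,3]
H [1,2,3]
H [1,2,3]
F [4,2,3]
F [4,2,1]
F [4,3,1]
H [4,3,1]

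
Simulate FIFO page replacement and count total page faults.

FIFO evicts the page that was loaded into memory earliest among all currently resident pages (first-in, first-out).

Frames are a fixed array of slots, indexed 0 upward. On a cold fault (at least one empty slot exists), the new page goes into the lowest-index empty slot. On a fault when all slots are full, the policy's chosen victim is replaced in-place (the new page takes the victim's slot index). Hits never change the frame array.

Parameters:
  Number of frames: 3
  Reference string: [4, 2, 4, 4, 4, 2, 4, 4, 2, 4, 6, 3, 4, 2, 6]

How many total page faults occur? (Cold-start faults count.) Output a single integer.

Answer: 7

Derivation:
Step 0: ref 4 → FAULT, frames=[4,-,-]
Step 1: ref 2 → FAULT, frames=[4,2,-]
Step 2: ref 4 → HIT, frames=[4,2,-]
Step 3: ref 4 → HIT, frames=[4,2,-]
Step 4: ref 4 → HIT, frames=[4,2,-]
Step 5: ref 2 → HIT, frames=[4,2,-]
Step 6: ref 4 → HIT, frames=[4,2,-]
Step 7: ref 4 → HIT, frames=[4,2,-]
Step 8: ref 2 → HIT, frames=[4,2,-]
Step 9: ref 4 → HIT, frames=[4,2,-]
Step 10: ref 6 → FAULT, frames=[4,2,6]
Step 11: ref 3 → FAULT (evict 4), frames=[3,2,6]
Step 12: ref 4 → FAULT (evict 2), frames=[3,4,6]
Step 13: ref 2 → FAULT (evict 6), frames=[3,4,2]
Step 14: ref 6 → FAULT (evict 3), frames=[6,4,2]
Total faults: 7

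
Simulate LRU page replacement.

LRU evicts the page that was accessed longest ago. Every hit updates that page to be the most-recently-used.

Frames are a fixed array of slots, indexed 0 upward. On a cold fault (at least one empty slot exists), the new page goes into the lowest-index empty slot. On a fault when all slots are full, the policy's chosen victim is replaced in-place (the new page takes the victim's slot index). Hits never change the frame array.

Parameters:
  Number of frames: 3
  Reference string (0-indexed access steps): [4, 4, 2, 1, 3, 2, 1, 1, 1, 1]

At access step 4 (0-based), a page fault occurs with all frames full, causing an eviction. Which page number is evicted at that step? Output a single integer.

Answer: 4

Derivation:
Step 0: ref 4 -> FAULT, frames=[4,-,-]
Step 1: ref 4 -> HIT, frames=[4,-,-]
Step 2: ref 2 -> FAULT, frames=[4,2,-]
Step 3: ref 1 -> FAULT, frames=[4,2,1]
Step 4: ref 3 -> FAULT, evict 4, frames=[3,2,1]
At step 4: evicted page 4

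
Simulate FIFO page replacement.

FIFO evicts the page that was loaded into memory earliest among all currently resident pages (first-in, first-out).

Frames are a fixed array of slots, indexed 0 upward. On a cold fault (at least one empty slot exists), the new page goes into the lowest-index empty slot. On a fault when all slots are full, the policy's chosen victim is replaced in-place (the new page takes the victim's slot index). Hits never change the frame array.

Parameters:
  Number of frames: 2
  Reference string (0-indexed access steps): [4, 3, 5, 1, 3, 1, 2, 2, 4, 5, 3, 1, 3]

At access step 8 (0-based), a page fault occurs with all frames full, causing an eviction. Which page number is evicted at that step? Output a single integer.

Answer: 3

Derivation:
Step 0: ref 4 -> FAULT, frames=[4,-]
Step 1: ref 3 -> FAULT, frames=[4,3]
Step 2: ref 5 -> FAULT, evict 4, frames=[5,3]
Step 3: ref 1 -> FAULT, evict 3, frames=[5,1]
Step 4: ref 3 -> FAULT, evict 5, frames=[3,1]
Step 5: ref 1 -> HIT, frames=[3,1]
Step 6: ref 2 -> FAULT, evict 1, frames=[3,2]
Step 7: ref 2 -> HIT, frames=[3,2]
Step 8: ref 4 -> FAULT, evict 3, frames=[4,2]
At step 8: evicted page 3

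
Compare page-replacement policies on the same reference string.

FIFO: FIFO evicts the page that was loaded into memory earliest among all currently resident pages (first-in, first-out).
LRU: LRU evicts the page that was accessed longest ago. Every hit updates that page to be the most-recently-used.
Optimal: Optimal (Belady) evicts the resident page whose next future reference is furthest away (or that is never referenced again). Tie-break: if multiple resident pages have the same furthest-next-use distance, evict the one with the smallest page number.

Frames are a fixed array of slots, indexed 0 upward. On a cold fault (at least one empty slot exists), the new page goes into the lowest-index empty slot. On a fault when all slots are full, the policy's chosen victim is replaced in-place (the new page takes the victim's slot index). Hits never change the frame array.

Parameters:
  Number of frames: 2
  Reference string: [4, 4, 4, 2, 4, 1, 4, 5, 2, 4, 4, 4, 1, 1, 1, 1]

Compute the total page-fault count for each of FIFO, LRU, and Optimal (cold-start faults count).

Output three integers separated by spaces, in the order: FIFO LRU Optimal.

--- FIFO ---
  step 0: ref 4 -> FAULT, frames=[4,-] (faults so far: 1)
  step 1: ref 4 -> HIT, frames=[4,-] (faults so far: 1)
  step 2: ref 4 -> HIT, frames=[4,-] (faults so far: 1)
  step 3: ref 2 -> FAULT, frames=[4,2] (faults so far: 2)
  step 4: ref 4 -> HIT, frames=[4,2] (faults so far: 2)
  step 5: ref 1 -> FAULT, evict 4, frames=[1,2] (faults so far: 3)
  step 6: ref 4 -> FAULT, evict 2, frames=[1,4] (faults so far: 4)
  step 7: ref 5 -> FAULT, evict 1, frames=[5,4] (faults so far: 5)
  step 8: ref 2 -> FAULT, evict 4, frames=[5,2] (faults so far: 6)
  step 9: ref 4 -> FAULT, evict 5, frames=[4,2] (faults so far: 7)
  step 10: ref 4 -> HIT, frames=[4,2] (faults so far: 7)
  step 11: ref 4 -> HIT, frames=[4,2] (faults so far: 7)
  step 12: ref 1 -> FAULT, evict 2, frames=[4,1] (faults so far: 8)
  step 13: ref 1 -> HIT, frames=[4,1] (faults so far: 8)
  step 14: ref 1 -> HIT, frames=[4,1] (faults so far: 8)
  step 15: ref 1 -> HIT, frames=[4,1] (faults so far: 8)
  FIFO total faults: 8
--- LRU ---
  step 0: ref 4 -> FAULT, frames=[4,-] (faults so far: 1)
  step 1: ref 4 -> HIT, frames=[4,-] (faults so far: 1)
  step 2: ref 4 -> HIT, frames=[4,-] (faults so far: 1)
  step 3: ref 2 -> FAULT, frames=[4,2] (faults so far: 2)
  step 4: ref 4 -> HIT, frames=[4,2] (faults so far: 2)
  step 5: ref 1 -> FAULT, evict 2, frames=[4,1] (faults so far: 3)
  step 6: ref 4 -> HIT, frames=[4,1] (faults so far: 3)
  step 7: ref 5 -> FAULT, evict 1, frames=[4,5] (faults so far: 4)
  step 8: ref 2 -> FAULT, evict 4, frames=[2,5] (faults so far: 5)
  step 9: ref 4 -> FAULT, evict 5, frames=[2,4] (faults so far: 6)
  step 10: ref 4 -> HIT, frames=[2,4] (faults so far: 6)
  step 11: ref 4 -> HIT, frames=[2,4] (faults so far: 6)
  step 12: ref 1 -> FAULT, evict 2, frames=[1,4] (faults so far: 7)
  step 13: ref 1 -> HIT, frames=[1,4] (faults so far: 7)
  step 14: ref 1 -> HIT, frames=[1,4] (faults so far: 7)
  step 15: ref 1 -> HIT, frames=[1,4] (faults so far: 7)
  LRU total faults: 7
--- Optimal ---
  step 0: ref 4 -> FAULT, frames=[4,-] (faults so far: 1)
  step 1: ref 4 -> HIT, frames=[4,-] (faults so far: 1)
  step 2: ref 4 -> HIT, frames=[4,-] (faults so far: 1)
  step 3: ref 2 -> FAULT, frames=[4,2] (faults so far: 2)
  step 4: ref 4 -> HIT, frames=[4,2] (faults so far: 2)
  step 5: ref 1 -> FAULT, evict 2, frames=[4,1] (faults so far: 3)
  step 6: ref 4 -> HIT, frames=[4,1] (faults so far: 3)
  step 7: ref 5 -> FAULT, evict 1, frames=[4,5] (faults so far: 4)
  step 8: ref 2 -> FAULT, evict 5, frames=[4,2] (faults so far: 5)
  step 9: ref 4 -> HIT, frames=[4,2] (faults so far: 5)
  step 10: ref 4 -> HIT, frames=[4,2] (faults so far: 5)
  step 11: ref 4 -> HIT, frames=[4,2] (faults so far: 5)
  step 12: ref 1 -> FAULT, evict 2, frames=[4,1] (faults so far: 6)
  step 13: ref 1 -> HIT, frames=[4,1] (faults so far: 6)
  step 14: ref 1 -> HIT, frames=[4,1] (faults so far: 6)
  step 15: ref 1 -> HIT, frames=[4,1] (faults so far: 6)
  Optimal total faults: 6

Answer: 8 7 6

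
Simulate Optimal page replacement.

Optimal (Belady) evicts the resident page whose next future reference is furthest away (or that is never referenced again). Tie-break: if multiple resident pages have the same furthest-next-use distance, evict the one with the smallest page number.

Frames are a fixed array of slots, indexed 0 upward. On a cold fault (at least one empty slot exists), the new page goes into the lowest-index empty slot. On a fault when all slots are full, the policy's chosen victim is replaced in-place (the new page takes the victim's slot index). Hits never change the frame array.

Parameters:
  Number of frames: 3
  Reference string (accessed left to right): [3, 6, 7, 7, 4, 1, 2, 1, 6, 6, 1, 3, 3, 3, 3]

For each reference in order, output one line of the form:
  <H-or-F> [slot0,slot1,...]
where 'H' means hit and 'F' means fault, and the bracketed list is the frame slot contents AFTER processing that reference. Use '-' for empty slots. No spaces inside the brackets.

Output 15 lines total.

F [3,-,-]
F [3,6,-]
F [3,6,7]
H [3,6,7]
F [3,6,4]
F [3,6,1]
F [2,6,1]
H [2,6,1]
H [2,6,1]
H [2,6,1]
H [2,6,1]
F [2,6,3]
H [2,6,3]
H [2,6,3]
H [2,6,3]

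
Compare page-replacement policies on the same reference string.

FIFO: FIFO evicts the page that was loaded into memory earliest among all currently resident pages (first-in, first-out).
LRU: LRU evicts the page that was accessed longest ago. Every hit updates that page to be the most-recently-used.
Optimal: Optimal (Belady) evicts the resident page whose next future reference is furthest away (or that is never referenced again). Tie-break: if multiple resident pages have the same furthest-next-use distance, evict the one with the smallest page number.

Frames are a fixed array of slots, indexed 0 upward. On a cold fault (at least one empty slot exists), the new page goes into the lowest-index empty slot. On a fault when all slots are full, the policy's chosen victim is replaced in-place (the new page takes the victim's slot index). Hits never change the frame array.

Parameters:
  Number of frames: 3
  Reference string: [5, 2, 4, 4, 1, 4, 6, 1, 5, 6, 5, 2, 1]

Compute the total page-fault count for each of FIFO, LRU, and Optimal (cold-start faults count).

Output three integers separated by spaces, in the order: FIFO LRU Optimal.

--- FIFO ---
  step 0: ref 5 -> FAULT, frames=[5,-,-] (faults so far: 1)
  step 1: ref 2 -> FAULT, frames=[5,2,-] (faults so far: 2)
  step 2: ref 4 -> FAULT, frames=[5,2,4] (faults so far: 3)
  step 3: ref 4 -> HIT, frames=[5,2,4] (faults so far: 3)
  step 4: ref 1 -> FAULT, evict 5, frames=[1,2,4] (faults so far: 4)
  step 5: ref 4 -> HIT, frames=[1,2,4] (faults so far: 4)
  step 6: ref 6 -> FAULT, evict 2, frames=[1,6,4] (faults so far: 5)
  step 7: ref 1 -> HIT, frames=[1,6,4] (faults so far: 5)
  step 8: ref 5 -> FAULT, evict 4, frames=[1,6,5] (faults so far: 6)
  step 9: ref 6 -> HIT, frames=[1,6,5] (faults so far: 6)
  step 10: ref 5 -> HIT, frames=[1,6,5] (faults so far: 6)
  step 11: ref 2 -> FAULT, evict 1, frames=[2,6,5] (faults so far: 7)
  step 12: ref 1 -> FAULT, evict 6, frames=[2,1,5] (faults so far: 8)
  FIFO total faults: 8
--- LRU ---
  step 0: ref 5 -> FAULT, frames=[5,-,-] (faults so far: 1)
  step 1: ref 2 -> FAULT, frames=[5,2,-] (faults so far: 2)
  step 2: ref 4 -> FAULT, frames=[5,2,4] (faults so far: 3)
  step 3: ref 4 -> HIT, frames=[5,2,4] (faults so far: 3)
  step 4: ref 1 -> FAULT, evict 5, frames=[1,2,4] (faults so far: 4)
  step 5: ref 4 -> HIT, frames=[1,2,4] (faults so far: 4)
  step 6: ref 6 -> FAULT, evict 2, frames=[1,6,4] (faults so far: 5)
  step 7: ref 1 -> HIT, frames=[1,6,4] (faults so far: 5)
  step 8: ref 5 -> FAULT, evict 4, frames=[1,6,5] (faults so far: 6)
  step 9: ref 6 -> HIT, frames=[1,6,5] (faults so far: 6)
  step 10: ref 5 -> HIT, frames=[1,6,5] (faults so far: 6)
  step 11: ref 2 -> FAULT, evict 1, frames=[2,6,5] (faults so far: 7)
  step 12: ref 1 -> FAULT, evict 6, frames=[2,1,5] (faults so far: 8)
  LRU total faults: 8
--- Optimal ---
  step 0: ref 5 -> FAULT, frames=[5,-,-] (faults so far: 1)
  step 1: ref 2 -> FAULT, frames=[5,2,-] (faults so far: 2)
  step 2: ref 4 -> FAULT, frames=[5,2,4] (faults so far: 3)
  step 3: ref 4 -> HIT, frames=[5,2,4] (faults so far: 3)
  step 4: ref 1 -> FAULT, evict 2, frames=[5,1,4] (faults so far: 4)
  step 5: ref 4 -> HIT, frames=[5,1,4] (faults so far: 4)
  step 6: ref 6 -> FAULT, evict 4, frames=[5,1,6] (faults so far: 5)
  step 7: ref 1 -> HIT, frames=[5,1,6] (faults so far: 5)
  step 8: ref 5 -> HIT, frames=[5,1,6] (faults so far: 5)
  step 9: ref 6 -> HIT, frames=[5,1,6] (faults so far: 5)
  step 10: ref 5 -> HIT, frames=[5,1,6] (faults so far: 5)
  step 11: ref 2 -> FAULT, evict 5, frames=[2,1,6] (faults so far: 6)
  step 12: ref 1 -> HIT, frames=[2,1,6] (faults so far: 6)
  Optimal total faults: 6

Answer: 8 8 6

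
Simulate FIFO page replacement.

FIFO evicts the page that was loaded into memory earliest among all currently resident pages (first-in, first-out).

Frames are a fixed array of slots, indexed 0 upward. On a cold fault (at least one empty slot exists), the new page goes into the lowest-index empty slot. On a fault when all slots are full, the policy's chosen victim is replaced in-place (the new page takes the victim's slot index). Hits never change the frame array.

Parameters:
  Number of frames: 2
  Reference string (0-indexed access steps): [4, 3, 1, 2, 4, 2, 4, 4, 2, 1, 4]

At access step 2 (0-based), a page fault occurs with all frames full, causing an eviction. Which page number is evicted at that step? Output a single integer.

Answer: 4

Derivation:
Step 0: ref 4 -> FAULT, frames=[4,-]
Step 1: ref 3 -> FAULT, frames=[4,3]
Step 2: ref 1 -> FAULT, evict 4, frames=[1,3]
At step 2: evicted page 4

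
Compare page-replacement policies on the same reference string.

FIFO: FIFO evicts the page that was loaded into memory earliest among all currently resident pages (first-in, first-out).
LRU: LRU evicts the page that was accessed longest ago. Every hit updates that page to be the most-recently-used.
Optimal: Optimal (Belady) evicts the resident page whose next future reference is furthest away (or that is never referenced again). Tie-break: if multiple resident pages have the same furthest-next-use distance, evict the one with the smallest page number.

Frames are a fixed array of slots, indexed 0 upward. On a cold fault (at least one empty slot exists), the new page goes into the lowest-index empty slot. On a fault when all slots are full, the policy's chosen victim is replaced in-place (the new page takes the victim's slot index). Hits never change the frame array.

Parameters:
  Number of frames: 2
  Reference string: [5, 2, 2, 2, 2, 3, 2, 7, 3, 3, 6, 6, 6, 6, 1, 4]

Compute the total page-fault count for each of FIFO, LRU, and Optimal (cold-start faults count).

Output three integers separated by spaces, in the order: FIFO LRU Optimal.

--- FIFO ---
  step 0: ref 5 -> FAULT, frames=[5,-] (faults so far: 1)
  step 1: ref 2 -> FAULT, frames=[5,2] (faults so far: 2)
  step 2: ref 2 -> HIT, frames=[5,2] (faults so far: 2)
  step 3: ref 2 -> HIT, frames=[5,2] (faults so far: 2)
  step 4: ref 2 -> HIT, frames=[5,2] (faults so far: 2)
  step 5: ref 3 -> FAULT, evict 5, frames=[3,2] (faults so far: 3)
  step 6: ref 2 -> HIT, frames=[3,2] (faults so far: 3)
  step 7: ref 7 -> FAULT, evict 2, frames=[3,7] (faults so far: 4)
  step 8: ref 3 -> HIT, frames=[3,7] (faults so far: 4)
  step 9: ref 3 -> HIT, frames=[3,7] (faults so far: 4)
  step 10: ref 6 -> FAULT, evict 3, frames=[6,7] (faults so far: 5)
  step 11: ref 6 -> HIT, frames=[6,7] (faults so far: 5)
  step 12: ref 6 -> HIT, frames=[6,7] (faults so far: 5)
  step 13: ref 6 -> HIT, frames=[6,7] (faults so far: 5)
  step 14: ref 1 -> FAULT, evict 7, frames=[6,1] (faults so far: 6)
  step 15: ref 4 -> FAULT, evict 6, frames=[4,1] (faults so far: 7)
  FIFO total faults: 7
--- LRU ---
  step 0: ref 5 -> FAULT, frames=[5,-] (faults so far: 1)
  step 1: ref 2 -> FAULT, frames=[5,2] (faults so far: 2)
  step 2: ref 2 -> HIT, frames=[5,2] (faults so far: 2)
  step 3: ref 2 -> HIT, frames=[5,2] (faults so far: 2)
  step 4: ref 2 -> HIT, frames=[5,2] (faults so far: 2)
  step 5: ref 3 -> FAULT, evict 5, frames=[3,2] (faults so far: 3)
  step 6: ref 2 -> HIT, frames=[3,2] (faults so far: 3)
  step 7: ref 7 -> FAULT, evict 3, frames=[7,2] (faults so far: 4)
  step 8: ref 3 -> FAULT, evict 2, frames=[7,3] (faults so far: 5)
  step 9: ref 3 -> HIT, frames=[7,3] (faults so far: 5)
  step 10: ref 6 -> FAULT, evict 7, frames=[6,3] (faults so far: 6)
  step 11: ref 6 -> HIT, frames=[6,3] (faults so far: 6)
  step 12: ref 6 -> HIT, frames=[6,3] (faults so far: 6)
  step 13: ref 6 -> HIT, frames=[6,3] (faults so far: 6)
  step 14: ref 1 -> FAULT, evict 3, frames=[6,1] (faults so far: 7)
  step 15: ref 4 -> FAULT, evict 6, frames=[4,1] (faults so far: 8)
  LRU total faults: 8
--- Optimal ---
  step 0: ref 5 -> FAULT, frames=[5,-] (faults so far: 1)
  step 1: ref 2 -> FAULT, frames=[5,2] (faults so far: 2)
  step 2: ref 2 -> HIT, frames=[5,2] (faults so far: 2)
  step 3: ref 2 -> HIT, frames=[5,2] (faults so far: 2)
  step 4: ref 2 -> HIT, frames=[5,2] (faults so far: 2)
  step 5: ref 3 -> FAULT, evict 5, frames=[3,2] (faults so far: 3)
  step 6: ref 2 -> HIT, frames=[3,2] (faults so far: 3)
  step 7: ref 7 -> FAULT, evict 2, frames=[3,7] (faults so far: 4)
  step 8: ref 3 -> HIT, frames=[3,7] (faults so far: 4)
  step 9: ref 3 -> HIT, frames=[3,7] (faults so far: 4)
  step 10: ref 6 -> FAULT, evict 3, frames=[6,7] (faults so far: 5)
  step 11: ref 6 -> HIT, frames=[6,7] (faults so far: 5)
  step 12: ref 6 -> HIT, frames=[6,7] (faults so far: 5)
  step 13: ref 6 -> HIT, frames=[6,7] (faults so far: 5)
  step 14: ref 1 -> FAULT, evict 6, frames=[1,7] (faults so far: 6)
  step 15: ref 4 -> FAULT, evict 1, frames=[4,7] (faults so far: 7)
  Optimal total faults: 7

Answer: 7 8 7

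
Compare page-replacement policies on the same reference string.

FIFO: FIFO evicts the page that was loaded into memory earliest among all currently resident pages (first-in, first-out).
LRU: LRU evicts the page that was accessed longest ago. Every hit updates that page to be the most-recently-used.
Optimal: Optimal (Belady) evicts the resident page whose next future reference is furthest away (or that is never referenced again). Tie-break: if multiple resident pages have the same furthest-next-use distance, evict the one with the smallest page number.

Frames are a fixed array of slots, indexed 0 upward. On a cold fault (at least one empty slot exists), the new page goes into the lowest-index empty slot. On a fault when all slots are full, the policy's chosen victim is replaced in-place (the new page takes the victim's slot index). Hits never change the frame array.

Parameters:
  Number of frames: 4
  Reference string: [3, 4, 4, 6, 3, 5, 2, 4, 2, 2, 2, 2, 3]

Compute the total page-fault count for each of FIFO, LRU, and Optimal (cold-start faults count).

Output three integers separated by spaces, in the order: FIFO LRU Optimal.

--- FIFO ---
  step 0: ref 3 -> FAULT, frames=[3,-,-,-] (faults so far: 1)
  step 1: ref 4 -> FAULT, frames=[3,4,-,-] (faults so far: 2)
  step 2: ref 4 -> HIT, frames=[3,4,-,-] (faults so far: 2)
  step 3: ref 6 -> FAULT, frames=[3,4,6,-] (faults so far: 3)
  step 4: ref 3 -> HIT, frames=[3,4,6,-] (faults so far: 3)
  step 5: ref 5 -> FAULT, frames=[3,4,6,5] (faults so far: 4)
  step 6: ref 2 -> FAULT, evict 3, frames=[2,4,6,5] (faults so far: 5)
  step 7: ref 4 -> HIT, frames=[2,4,6,5] (faults so far: 5)
  step 8: ref 2 -> HIT, frames=[2,4,6,5] (faults so far: 5)
  step 9: ref 2 -> HIT, frames=[2,4,6,5] (faults so far: 5)
  step 10: ref 2 -> HIT, frames=[2,4,6,5] (faults so far: 5)
  step 11: ref 2 -> HIT, frames=[2,4,6,5] (faults so far: 5)
  step 12: ref 3 -> FAULT, evict 4, frames=[2,3,6,5] (faults so far: 6)
  FIFO total faults: 6
--- LRU ---
  step 0: ref 3 -> FAULT, frames=[3,-,-,-] (faults so far: 1)
  step 1: ref 4 -> FAULT, frames=[3,4,-,-] (faults so far: 2)
  step 2: ref 4 -> HIT, frames=[3,4,-,-] (faults so far: 2)
  step 3: ref 6 -> FAULT, frames=[3,4,6,-] (faults so far: 3)
  step 4: ref 3 -> HIT, frames=[3,4,6,-] (faults so far: 3)
  step 5: ref 5 -> FAULT, frames=[3,4,6,5] (faults so far: 4)
  step 6: ref 2 -> FAULT, evict 4, frames=[3,2,6,5] (faults so far: 5)
  step 7: ref 4 -> FAULT, evict 6, frames=[3,2,4,5] (faults so far: 6)
  step 8: ref 2 -> HIT, frames=[3,2,4,5] (faults so far: 6)
  step 9: ref 2 -> HIT, frames=[3,2,4,5] (faults so far: 6)
  step 10: ref 2 -> HIT, frames=[3,2,4,5] (faults so far: 6)
  step 11: ref 2 -> HIT, frames=[3,2,4,5] (faults so far: 6)
  step 12: ref 3 -> HIT, frames=[3,2,4,5] (faults so far: 6)
  LRU total faults: 6
--- Optimal ---
  step 0: ref 3 -> FAULT, frames=[3,-,-,-] (faults so far: 1)
  step 1: ref 4 -> FAULT, frames=[3,4,-,-] (faults so far: 2)
  step 2: ref 4 -> HIT, frames=[3,4,-,-] (faults so far: 2)
  step 3: ref 6 -> FAULT, frames=[3,4,6,-] (faults so far: 3)
  step 4: ref 3 -> HIT, frames=[3,4,6,-] (faults so far: 3)
  step 5: ref 5 -> FAULT, frames=[3,4,6,5] (faults so far: 4)
  step 6: ref 2 -> FAULT, evict 5, frames=[3,4,6,2] (faults so far: 5)
  step 7: ref 4 -> HIT, frames=[3,4,6,2] (faults so far: 5)
  step 8: ref 2 -> HIT, frames=[3,4,6,2] (faults so far: 5)
  step 9: ref 2 -> HIT, frames=[3,4,6,2] (faults so far: 5)
  step 10: ref 2 -> HIT, frames=[3,4,6,2] (faults so far: 5)
  step 11: ref 2 -> HIT, frames=[3,4,6,2] (faults so far: 5)
  step 12: ref 3 -> HIT, frames=[3,4,6,2] (faults so far: 5)
  Optimal total faults: 5

Answer: 6 6 5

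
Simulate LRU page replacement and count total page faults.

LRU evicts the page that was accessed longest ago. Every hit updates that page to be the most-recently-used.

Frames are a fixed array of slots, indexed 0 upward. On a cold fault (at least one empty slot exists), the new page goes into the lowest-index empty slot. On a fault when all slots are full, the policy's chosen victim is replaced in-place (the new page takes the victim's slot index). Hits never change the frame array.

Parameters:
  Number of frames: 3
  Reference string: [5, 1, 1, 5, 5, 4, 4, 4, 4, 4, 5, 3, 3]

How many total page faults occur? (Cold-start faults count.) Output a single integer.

Step 0: ref 5 → FAULT, frames=[5,-,-]
Step 1: ref 1 → FAULT, frames=[5,1,-]
Step 2: ref 1 → HIT, frames=[5,1,-]
Step 3: ref 5 → HIT, frames=[5,1,-]
Step 4: ref 5 → HIT, frames=[5,1,-]
Step 5: ref 4 → FAULT, frames=[5,1,4]
Step 6: ref 4 → HIT, frames=[5,1,4]
Step 7: ref 4 → HIT, frames=[5,1,4]
Step 8: ref 4 → HIT, frames=[5,1,4]
Step 9: ref 4 → HIT, frames=[5,1,4]
Step 10: ref 5 → HIT, frames=[5,1,4]
Step 11: ref 3 → FAULT (evict 1), frames=[5,3,4]
Step 12: ref 3 → HIT, frames=[5,3,4]
Total faults: 4

Answer: 4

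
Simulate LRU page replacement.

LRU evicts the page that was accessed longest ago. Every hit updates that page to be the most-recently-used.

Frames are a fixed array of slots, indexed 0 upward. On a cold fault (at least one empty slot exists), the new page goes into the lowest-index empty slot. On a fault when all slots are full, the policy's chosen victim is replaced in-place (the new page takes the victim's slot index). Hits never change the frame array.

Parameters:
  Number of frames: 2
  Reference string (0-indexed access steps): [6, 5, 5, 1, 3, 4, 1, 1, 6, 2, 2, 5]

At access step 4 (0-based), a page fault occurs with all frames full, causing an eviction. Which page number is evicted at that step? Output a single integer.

Answer: 5

Derivation:
Step 0: ref 6 -> FAULT, frames=[6,-]
Step 1: ref 5 -> FAULT, frames=[6,5]
Step 2: ref 5 -> HIT, frames=[6,5]
Step 3: ref 1 -> FAULT, evict 6, frames=[1,5]
Step 4: ref 3 -> FAULT, evict 5, frames=[1,3]
At step 4: evicted page 5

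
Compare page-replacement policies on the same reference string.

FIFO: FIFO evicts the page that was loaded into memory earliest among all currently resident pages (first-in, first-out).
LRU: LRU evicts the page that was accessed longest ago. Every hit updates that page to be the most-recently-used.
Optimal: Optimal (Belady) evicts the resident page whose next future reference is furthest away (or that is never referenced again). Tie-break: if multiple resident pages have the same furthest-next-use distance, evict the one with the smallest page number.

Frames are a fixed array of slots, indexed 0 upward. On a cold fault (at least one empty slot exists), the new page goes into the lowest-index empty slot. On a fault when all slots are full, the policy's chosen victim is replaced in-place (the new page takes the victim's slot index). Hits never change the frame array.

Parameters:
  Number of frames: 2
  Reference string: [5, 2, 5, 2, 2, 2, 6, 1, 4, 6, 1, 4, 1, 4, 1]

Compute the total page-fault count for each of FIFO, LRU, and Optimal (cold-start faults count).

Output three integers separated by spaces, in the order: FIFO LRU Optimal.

--- FIFO ---
  step 0: ref 5 -> FAULT, frames=[5,-] (faults so far: 1)
  step 1: ref 2 -> FAULT, frames=[5,2] (faults so far: 2)
  step 2: ref 5 -> HIT, frames=[5,2] (faults so far: 2)
  step 3: ref 2 -> HIT, frames=[5,2] (faults so far: 2)
  step 4: ref 2 -> HIT, frames=[5,2] (faults so far: 2)
  step 5: ref 2 -> HIT, frames=[5,2] (faults so far: 2)
  step 6: ref 6 -> FAULT, evict 5, frames=[6,2] (faults so far: 3)
  step 7: ref 1 -> FAULT, evict 2, frames=[6,1] (faults so far: 4)
  step 8: ref 4 -> FAULT, evict 6, frames=[4,1] (faults so far: 5)
  step 9: ref 6 -> FAULT, evict 1, frames=[4,6] (faults so far: 6)
  step 10: ref 1 -> FAULT, evict 4, frames=[1,6] (faults so far: 7)
  step 11: ref 4 -> FAULT, evict 6, frames=[1,4] (faults so far: 8)
  step 12: ref 1 -> HIT, frames=[1,4] (faults so far: 8)
  step 13: ref 4 -> HIT, frames=[1,4] (faults so far: 8)
  step 14: ref 1 -> HIT, frames=[1,4] (faults so far: 8)
  FIFO total faults: 8
--- LRU ---
  step 0: ref 5 -> FAULT, frames=[5,-] (faults so far: 1)
  step 1: ref 2 -> FAULT, frames=[5,2] (faults so far: 2)
  step 2: ref 5 -> HIT, frames=[5,2] (faults so far: 2)
  step 3: ref 2 -> HIT, frames=[5,2] (faults so far: 2)
  step 4: ref 2 -> HIT, frames=[5,2] (faults so far: 2)
  step 5: ref 2 -> HIT, frames=[5,2] (faults so far: 2)
  step 6: ref 6 -> FAULT, evict 5, frames=[6,2] (faults so far: 3)
  step 7: ref 1 -> FAULT, evict 2, frames=[6,1] (faults so far: 4)
  step 8: ref 4 -> FAULT, evict 6, frames=[4,1] (faults so far: 5)
  step 9: ref 6 -> FAULT, evict 1, frames=[4,6] (faults so far: 6)
  step 10: ref 1 -> FAULT, evict 4, frames=[1,6] (faults so far: 7)
  step 11: ref 4 -> FAULT, evict 6, frames=[1,4] (faults so far: 8)
  step 12: ref 1 -> HIT, frames=[1,4] (faults so far: 8)
  step 13: ref 4 -> HIT, frames=[1,4] (faults so far: 8)
  step 14: ref 1 -> HIT, frames=[1,4] (faults so far: 8)
  LRU total faults: 8
--- Optimal ---
  step 0: ref 5 -> FAULT, frames=[5,-] (faults so far: 1)
  step 1: ref 2 -> FAULT, frames=[5,2] (faults so far: 2)
  step 2: ref 5 -> HIT, frames=[5,2] (faults so far: 2)
  step 3: ref 2 -> HIT, frames=[5,2] (faults so far: 2)
  step 4: ref 2 -> HIT, frames=[5,2] (faults so far: 2)
  step 5: ref 2 -> HIT, frames=[5,2] (faults so far: 2)
  step 6: ref 6 -> FAULT, evict 2, frames=[5,6] (faults so far: 3)
  step 7: ref 1 -> FAULT, evict 5, frames=[1,6] (faults so far: 4)
  step 8: ref 4 -> FAULT, evict 1, frames=[4,6] (faults so far: 5)
  step 9: ref 6 -> HIT, frames=[4,6] (faults so far: 5)
  step 10: ref 1 -> FAULT, evict 6, frames=[4,1] (faults so far: 6)
  step 11: ref 4 -> HIT, frames=[4,1] (faults so far: 6)
  step 12: ref 1 -> HIT, frames=[4,1] (faults so far: 6)
  step 13: ref 4 -> HIT, frames=[4,1] (faults so far: 6)
  step 14: ref 1 -> HIT, frames=[4,1] (faults so far: 6)
  Optimal total faults: 6

Answer: 8 8 6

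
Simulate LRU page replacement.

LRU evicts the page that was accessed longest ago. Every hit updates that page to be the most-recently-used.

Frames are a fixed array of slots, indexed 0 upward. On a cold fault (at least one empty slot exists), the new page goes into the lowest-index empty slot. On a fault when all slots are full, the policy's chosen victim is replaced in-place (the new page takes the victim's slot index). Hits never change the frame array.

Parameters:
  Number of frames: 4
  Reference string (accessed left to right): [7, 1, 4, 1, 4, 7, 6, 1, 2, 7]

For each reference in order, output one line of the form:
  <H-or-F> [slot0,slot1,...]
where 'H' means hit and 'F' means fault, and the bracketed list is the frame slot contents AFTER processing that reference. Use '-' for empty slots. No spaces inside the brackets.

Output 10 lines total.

F [7,-,-,-]
F [7,1,-,-]
F [7,1,4,-]
H [7,1,4,-]
H [7,1,4,-]
H [7,1,4,-]
F [7,1,4,6]
H [7,1,4,6]
F [7,1,2,6]
H [7,1,2,6]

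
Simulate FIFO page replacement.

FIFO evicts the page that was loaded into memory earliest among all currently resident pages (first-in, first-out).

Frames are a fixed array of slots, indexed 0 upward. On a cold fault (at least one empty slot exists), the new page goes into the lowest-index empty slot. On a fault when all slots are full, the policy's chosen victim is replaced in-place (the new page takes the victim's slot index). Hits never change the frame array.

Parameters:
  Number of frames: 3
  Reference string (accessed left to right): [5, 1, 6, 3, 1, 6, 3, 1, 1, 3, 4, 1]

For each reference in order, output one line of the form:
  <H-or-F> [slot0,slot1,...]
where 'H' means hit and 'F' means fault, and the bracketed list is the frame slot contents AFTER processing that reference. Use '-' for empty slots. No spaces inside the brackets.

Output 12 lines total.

F [5,-,-]
F [5,1,-]
F [5,1,6]
F [3,1,6]
H [3,1,6]
H [3,1,6]
H [3,1,6]
H [3,1,6]
H [3,1,6]
H [3,1,6]
F [3,4,6]
F [3,4,1]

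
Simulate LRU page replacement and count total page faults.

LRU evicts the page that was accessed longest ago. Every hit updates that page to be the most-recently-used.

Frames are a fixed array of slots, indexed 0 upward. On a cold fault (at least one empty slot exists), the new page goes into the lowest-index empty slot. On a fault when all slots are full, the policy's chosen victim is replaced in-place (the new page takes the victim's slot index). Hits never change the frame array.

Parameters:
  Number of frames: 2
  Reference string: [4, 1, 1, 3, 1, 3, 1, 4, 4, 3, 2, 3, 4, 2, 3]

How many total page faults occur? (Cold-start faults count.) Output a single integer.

Answer: 9

Derivation:
Step 0: ref 4 → FAULT, frames=[4,-]
Step 1: ref 1 → FAULT, frames=[4,1]
Step 2: ref 1 → HIT, frames=[4,1]
Step 3: ref 3 → FAULT (evict 4), frames=[3,1]
Step 4: ref 1 → HIT, frames=[3,1]
Step 5: ref 3 → HIT, frames=[3,1]
Step 6: ref 1 → HIT, frames=[3,1]
Step 7: ref 4 → FAULT (evict 3), frames=[4,1]
Step 8: ref 4 → HIT, frames=[4,1]
Step 9: ref 3 → FAULT (evict 1), frames=[4,3]
Step 10: ref 2 → FAULT (evict 4), frames=[2,3]
Step 11: ref 3 → HIT, frames=[2,3]
Step 12: ref 4 → FAULT (evict 2), frames=[4,3]
Step 13: ref 2 → FAULT (evict 3), frames=[4,2]
Step 14: ref 3 → FAULT (evict 4), frames=[3,2]
Total faults: 9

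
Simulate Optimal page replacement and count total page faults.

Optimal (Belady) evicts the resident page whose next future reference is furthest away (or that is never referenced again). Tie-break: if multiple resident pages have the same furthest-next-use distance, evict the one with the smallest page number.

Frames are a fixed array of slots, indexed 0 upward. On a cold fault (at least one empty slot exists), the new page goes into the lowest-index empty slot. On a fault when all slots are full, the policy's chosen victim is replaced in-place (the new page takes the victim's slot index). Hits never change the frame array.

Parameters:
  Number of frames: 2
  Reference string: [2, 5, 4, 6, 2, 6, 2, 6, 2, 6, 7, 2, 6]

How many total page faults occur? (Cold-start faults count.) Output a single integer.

Answer: 6

Derivation:
Step 0: ref 2 → FAULT, frames=[2,-]
Step 1: ref 5 → FAULT, frames=[2,5]
Step 2: ref 4 → FAULT (evict 5), frames=[2,4]
Step 3: ref 6 → FAULT (evict 4), frames=[2,6]
Step 4: ref 2 → HIT, frames=[2,6]
Step 5: ref 6 → HIT, frames=[2,6]
Step 6: ref 2 → HIT, frames=[2,6]
Step 7: ref 6 → HIT, frames=[2,6]
Step 8: ref 2 → HIT, frames=[2,6]
Step 9: ref 6 → HIT, frames=[2,6]
Step 10: ref 7 → FAULT (evict 6), frames=[2,7]
Step 11: ref 2 → HIT, frames=[2,7]
Step 12: ref 6 → FAULT (evict 2), frames=[6,7]
Total faults: 6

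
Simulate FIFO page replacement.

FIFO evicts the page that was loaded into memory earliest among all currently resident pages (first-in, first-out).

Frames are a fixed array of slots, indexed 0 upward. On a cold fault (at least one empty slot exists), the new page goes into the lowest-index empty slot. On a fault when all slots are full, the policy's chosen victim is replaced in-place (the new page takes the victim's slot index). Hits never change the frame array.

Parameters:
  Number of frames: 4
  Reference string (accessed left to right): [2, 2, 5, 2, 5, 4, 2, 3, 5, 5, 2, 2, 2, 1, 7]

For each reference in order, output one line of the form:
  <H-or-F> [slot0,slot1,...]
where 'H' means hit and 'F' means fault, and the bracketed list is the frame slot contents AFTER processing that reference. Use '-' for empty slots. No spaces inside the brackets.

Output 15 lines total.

F [2,-,-,-]
H [2,-,-,-]
F [2,5,-,-]
H [2,5,-,-]
H [2,5,-,-]
F [2,5,4,-]
H [2,5,4,-]
F [2,5,4,3]
H [2,5,4,3]
H [2,5,4,3]
H [2,5,4,3]
H [2,5,4,3]
H [2,5,4,3]
F [1,5,4,3]
F [1,7,4,3]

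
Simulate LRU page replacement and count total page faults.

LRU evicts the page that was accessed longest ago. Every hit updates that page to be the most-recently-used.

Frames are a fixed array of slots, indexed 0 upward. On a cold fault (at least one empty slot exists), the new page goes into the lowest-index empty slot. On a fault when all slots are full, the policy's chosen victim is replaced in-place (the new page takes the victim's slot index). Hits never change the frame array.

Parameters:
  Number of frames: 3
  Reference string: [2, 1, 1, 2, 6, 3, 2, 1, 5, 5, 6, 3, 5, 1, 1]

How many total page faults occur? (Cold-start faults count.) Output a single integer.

Answer: 9

Derivation:
Step 0: ref 2 → FAULT, frames=[2,-,-]
Step 1: ref 1 → FAULT, frames=[2,1,-]
Step 2: ref 1 → HIT, frames=[2,1,-]
Step 3: ref 2 → HIT, frames=[2,1,-]
Step 4: ref 6 → FAULT, frames=[2,1,6]
Step 5: ref 3 → FAULT (evict 1), frames=[2,3,6]
Step 6: ref 2 → HIT, frames=[2,3,6]
Step 7: ref 1 → FAULT (evict 6), frames=[2,3,1]
Step 8: ref 5 → FAULT (evict 3), frames=[2,5,1]
Step 9: ref 5 → HIT, frames=[2,5,1]
Step 10: ref 6 → FAULT (evict 2), frames=[6,5,1]
Step 11: ref 3 → FAULT (evict 1), frames=[6,5,3]
Step 12: ref 5 → HIT, frames=[6,5,3]
Step 13: ref 1 → FAULT (evict 6), frames=[1,5,3]
Step 14: ref 1 → HIT, frames=[1,5,3]
Total faults: 9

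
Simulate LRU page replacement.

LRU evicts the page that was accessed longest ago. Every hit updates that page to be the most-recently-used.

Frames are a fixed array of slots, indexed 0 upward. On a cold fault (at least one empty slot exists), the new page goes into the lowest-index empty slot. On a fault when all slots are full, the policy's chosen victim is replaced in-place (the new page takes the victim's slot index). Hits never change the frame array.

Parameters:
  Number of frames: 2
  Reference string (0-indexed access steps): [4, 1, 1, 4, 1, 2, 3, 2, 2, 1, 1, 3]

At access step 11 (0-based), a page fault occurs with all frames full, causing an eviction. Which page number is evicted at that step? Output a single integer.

Step 0: ref 4 -> FAULT, frames=[4,-]
Step 1: ref 1 -> FAULT, frames=[4,1]
Step 2: ref 1 -> HIT, frames=[4,1]
Step 3: ref 4 -> HIT, frames=[4,1]
Step 4: ref 1 -> HIT, frames=[4,1]
Step 5: ref 2 -> FAULT, evict 4, frames=[2,1]
Step 6: ref 3 -> FAULT, evict 1, frames=[2,3]
Step 7: ref 2 -> HIT, frames=[2,3]
Step 8: ref 2 -> HIT, frames=[2,3]
Step 9: ref 1 -> FAULT, evict 3, frames=[2,1]
Step 10: ref 1 -> HIT, frames=[2,1]
Step 11: ref 3 -> FAULT, evict 2, frames=[3,1]
At step 11: evicted page 2

Answer: 2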